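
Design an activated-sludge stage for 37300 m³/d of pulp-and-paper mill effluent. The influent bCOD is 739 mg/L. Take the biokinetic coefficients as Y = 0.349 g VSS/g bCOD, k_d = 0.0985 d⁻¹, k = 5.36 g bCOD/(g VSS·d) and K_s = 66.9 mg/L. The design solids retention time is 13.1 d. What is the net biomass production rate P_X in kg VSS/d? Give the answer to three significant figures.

Effluent substrate depends only on kinetics and SRT: S = K_s(1 + k_d θ_c) / [θ_c(Yk − k_d) − 1] = 66.9 × (1 + 0.0985 × 13.1) / [13.1 × (0.349 × 5.36 − 0.0985) − 1] = 153.2 / 22.22 = 6.897 mg/L.
The observed yield is Y_obs = Y/(1 + k_d·θ_c) = 0.349 / (1 + 0.0985 × 13.1) = 0.349 / 2.290 = 0.1524 g VSS per g bCOD removed.
ΔS = 739 − 6.90 = 732.1 mg/L, so the substrate removal rate is 37300 × 732.1/1000 = 27307 kg bCOD/d.
Biomass produced: P_X = Y_obs·Q·ΔS = 0.1524 × 27307 ≈ 4161 kg VSS/d.

P_X ≈ 4160 kg VSS/d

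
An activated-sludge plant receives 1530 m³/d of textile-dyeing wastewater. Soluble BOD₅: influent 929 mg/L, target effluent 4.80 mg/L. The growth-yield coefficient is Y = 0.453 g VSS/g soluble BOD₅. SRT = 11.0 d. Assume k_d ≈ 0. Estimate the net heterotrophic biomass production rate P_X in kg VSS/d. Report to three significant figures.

P_X ≈ 641 kg VSS/d

No decay correction is needed, so Y_obs = Y = 0.453.
Mass of soluble BOD₅ removed per day: Q(S₀ − S) = 1530 × 924.2 g/m³ = 1414 kg/d.
So the net sludge growth is P_X = 0.4530 × 1414 = 640.6 kg VSS/d.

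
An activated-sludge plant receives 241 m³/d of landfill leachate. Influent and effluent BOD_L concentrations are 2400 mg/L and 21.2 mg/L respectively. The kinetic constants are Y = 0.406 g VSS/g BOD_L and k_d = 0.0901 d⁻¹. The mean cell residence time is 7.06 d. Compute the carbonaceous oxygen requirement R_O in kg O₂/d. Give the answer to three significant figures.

R_O ≈ 371 kg O₂/d

The observed yield is Y_obs = Y/(1 + k_d·θ_c) = 0.406 / (1 + 0.0901 × 7.06) = 0.406 / 1.636 = 0.2482 g VSS per g BOD_L removed.
ΔS = 2400 − 21.2 = 2379 mg/L, so the substrate removal rate is 241 × 2379/1000 = 573.3 kg BOD_L/d.
P_X = Y_obs·Q·(S₀ − S) = 0.2482 × 573.3 = 142.3 kg VSS/d.
R_O = Q·(S₀ − S) − 1.42·P_X = 573.3 − 1.42 × 142.3 = 371.3 kg O₂/d.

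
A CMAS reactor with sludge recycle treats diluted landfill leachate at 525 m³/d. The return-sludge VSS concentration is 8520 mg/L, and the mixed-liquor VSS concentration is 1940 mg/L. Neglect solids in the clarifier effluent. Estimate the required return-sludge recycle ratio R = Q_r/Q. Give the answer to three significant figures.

Solids balance on the clarifier gives (1+R)X = R·X_r, so R = X/(X_r − X) = 1940 / (8520 − 1940) = 0.2948.

R ≈ 0.295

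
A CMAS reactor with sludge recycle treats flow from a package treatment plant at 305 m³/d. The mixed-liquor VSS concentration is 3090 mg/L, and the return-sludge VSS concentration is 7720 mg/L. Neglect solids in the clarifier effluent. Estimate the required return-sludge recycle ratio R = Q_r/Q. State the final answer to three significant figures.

Mass balance around the secondary clarifier (neglecting effluent solids): R = X / (X_r − X) = 3090 / (7720 − 3090) = 0.6674.

R ≈ 0.667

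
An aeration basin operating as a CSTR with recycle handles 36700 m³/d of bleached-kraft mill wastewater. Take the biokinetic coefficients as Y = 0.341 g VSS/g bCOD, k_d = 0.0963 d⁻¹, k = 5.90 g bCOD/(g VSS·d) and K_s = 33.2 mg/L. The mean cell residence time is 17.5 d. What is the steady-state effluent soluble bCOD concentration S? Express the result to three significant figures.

From the Monod/SRT balance for a CMAS, S = K_s·(1+k_d θ_c)/[θ_c·(Y k − k_d) − 1] = 33.2 × (1 + 0.0963 × 17.5) / [17.5 × (0.341 × 5.90 − 0.0963) − 1] = 89.15 / 32.52 = 2.741 mg/L.

S ≈ 2.74 mg/L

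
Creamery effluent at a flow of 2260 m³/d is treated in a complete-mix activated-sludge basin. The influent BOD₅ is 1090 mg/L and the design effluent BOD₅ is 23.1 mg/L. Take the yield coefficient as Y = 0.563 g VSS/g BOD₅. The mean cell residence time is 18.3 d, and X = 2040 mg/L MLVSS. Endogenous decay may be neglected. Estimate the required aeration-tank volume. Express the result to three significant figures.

V ≈ 12200 m³

V·X = Y·Q·ΔS·θ_c gives V = 0.563 × 2260 × (1090 − 23.1) × 18.3 / 2040 = 12178 m³.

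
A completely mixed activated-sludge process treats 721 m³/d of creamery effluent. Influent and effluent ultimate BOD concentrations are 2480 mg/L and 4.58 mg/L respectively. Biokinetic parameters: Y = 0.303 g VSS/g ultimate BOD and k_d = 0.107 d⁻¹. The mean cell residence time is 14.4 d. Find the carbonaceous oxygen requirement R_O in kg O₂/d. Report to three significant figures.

R_O ≈ 1480 kg O₂/d

Correct the yield for decay: Y_obs = Y/(1 + k_d θ_c) = 0.303 / (1 + 0.107 × 14.4) = 0.303 / 2.541 = 0.1193.
Mass of ultimate BOD removed per day: Q(S₀ − S) = 721 × 2475 g/m³ = 1785 kg/d.
Net sludge production P_X = 0.1193 × 1785 = 212.8 kg VSS/d.
R_O = Q·(S₀ − S) − 1.42·P_X = 1785 − 1.42 × 212.8 = 1483 kg O₂/d.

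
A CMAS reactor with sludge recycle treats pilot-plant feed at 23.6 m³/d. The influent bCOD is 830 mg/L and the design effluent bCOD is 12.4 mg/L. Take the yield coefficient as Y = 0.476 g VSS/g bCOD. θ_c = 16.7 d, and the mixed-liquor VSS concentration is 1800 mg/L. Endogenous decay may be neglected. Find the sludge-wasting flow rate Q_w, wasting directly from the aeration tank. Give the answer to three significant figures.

Biomass mass balance (decay neglected): V·X = Y·Q·(S₀ − S)·θ_c, so V = 0.476 × 23.6 × (830 − 12.4) × 16.7 / 1800 = 85.21 m³.
With mixed-liquor wasting, θ_c = V/Q_w, so Q_w = V/θ_c = 85.21/16.7 = 5.103 m³/d.

Q_w ≈ 5.10 m³/d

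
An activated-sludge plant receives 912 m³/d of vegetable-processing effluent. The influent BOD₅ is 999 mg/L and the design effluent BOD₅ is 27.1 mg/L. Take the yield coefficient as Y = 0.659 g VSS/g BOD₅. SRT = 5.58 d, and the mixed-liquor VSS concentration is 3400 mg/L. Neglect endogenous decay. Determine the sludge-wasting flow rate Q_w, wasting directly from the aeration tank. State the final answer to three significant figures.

V·X = Y·Q·ΔS·θ_c gives V = 0.659 × 912 × (999 − 27.1) × 5.58 / 3400 = 958.6 m³.
With mixed-liquor wasting, θ_c = V/Q_w, so Q_w = V/θ_c = 958.6/5.58 = 171.8 m³/d.

Q_w ≈ 172 m³/d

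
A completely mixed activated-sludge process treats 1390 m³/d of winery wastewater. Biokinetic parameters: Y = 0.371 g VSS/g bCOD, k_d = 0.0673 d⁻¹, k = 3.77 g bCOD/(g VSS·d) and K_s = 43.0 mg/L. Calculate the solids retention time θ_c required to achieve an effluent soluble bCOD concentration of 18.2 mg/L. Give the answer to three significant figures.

θ_c ≈ 2.87 d

At the target effluent, Y k S/(K_s+S) = 0.371×3.77×18.2/61.20 = 0.4159 d⁻¹.
θ_c = 1/(μ − k_d) = 1/(0.4159 − 0.0673) = 1/0.3486 = 2.868 d.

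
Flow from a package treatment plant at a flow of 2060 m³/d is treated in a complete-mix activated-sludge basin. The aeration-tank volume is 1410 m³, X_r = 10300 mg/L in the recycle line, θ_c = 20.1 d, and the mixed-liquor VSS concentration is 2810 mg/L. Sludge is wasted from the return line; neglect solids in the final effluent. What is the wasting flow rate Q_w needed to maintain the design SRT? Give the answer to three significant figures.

Q_w ≈ 19.1 m³/d

Q_w = (V·X)/(θ_c X_r) = 1410 × 2810 / (20.1 × 10300) = 19.14 m³/d.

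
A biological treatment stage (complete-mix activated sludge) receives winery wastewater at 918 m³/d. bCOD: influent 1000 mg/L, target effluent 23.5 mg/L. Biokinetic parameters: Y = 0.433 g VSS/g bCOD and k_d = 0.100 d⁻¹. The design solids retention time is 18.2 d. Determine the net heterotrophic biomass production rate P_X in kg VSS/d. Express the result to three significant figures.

The observed yield is Y_obs = Y/(1 + k_d·θ_c) = 0.433 / (1 + 0.100 × 18.2) = 0.433 / 2.820 = 0.1535 g VSS per g bCOD removed.
Q·(S₀ − S) = 918 × (1000 − 23.5) × 10⁻³ = 896.4 kg/d removed.
P_X = Y_obs · Q(S₀ − S) = 0.1535 × 896.4 = 137.6 kg VSS/d.

P_X ≈ 138 kg VSS/d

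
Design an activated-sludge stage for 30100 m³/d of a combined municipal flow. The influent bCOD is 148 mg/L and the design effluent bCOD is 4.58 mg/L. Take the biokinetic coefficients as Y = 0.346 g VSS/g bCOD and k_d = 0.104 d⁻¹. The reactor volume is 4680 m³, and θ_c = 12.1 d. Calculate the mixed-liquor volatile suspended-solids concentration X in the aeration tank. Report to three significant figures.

From V·X·(1 + k_d·θ_c) = Y·Q·(S₀ − S)·θ_c: X = 0.346 × 30100 × (148 − 4.58) × 12.1 / [4680 × (1 + 0.104 × 12.1)] = 1710 mg/L.

X ≈ 1710 mg/L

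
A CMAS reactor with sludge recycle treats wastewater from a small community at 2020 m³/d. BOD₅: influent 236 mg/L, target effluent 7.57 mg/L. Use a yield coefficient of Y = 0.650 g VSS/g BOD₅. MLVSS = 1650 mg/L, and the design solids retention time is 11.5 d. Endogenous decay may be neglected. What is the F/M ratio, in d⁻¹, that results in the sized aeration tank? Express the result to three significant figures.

Biomass mass balance (decay neglected): V·X = Y·Q·(S₀ − S)·θ_c, so V = 0.650 × 2020 × (236 − 7.57) × 11.5 / 1650 = 2090 m³.
F/M = applied load / biomass = Q·S₀/(V·X) = 2020 × 236 / (2090 × 1650) = 0.1382 d⁻¹.

F/M ≈ 0.138 d⁻¹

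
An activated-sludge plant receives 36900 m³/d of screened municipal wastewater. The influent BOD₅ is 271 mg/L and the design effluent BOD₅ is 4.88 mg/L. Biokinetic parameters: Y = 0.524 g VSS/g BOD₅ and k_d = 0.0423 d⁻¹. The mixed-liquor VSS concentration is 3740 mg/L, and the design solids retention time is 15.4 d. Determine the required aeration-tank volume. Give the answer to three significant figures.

V ≈ 12800 m³

From the SRT design equation V = Y Q (S₀−S) θ_c / [X (1 + k_d θ_c)] = 0.524 × 36900 × (271 − 4.88) × 15.4 / [3740 × (1 + 0.0423 × 15.4)] = 7.92×10^7 / 6176 = 12830 m³.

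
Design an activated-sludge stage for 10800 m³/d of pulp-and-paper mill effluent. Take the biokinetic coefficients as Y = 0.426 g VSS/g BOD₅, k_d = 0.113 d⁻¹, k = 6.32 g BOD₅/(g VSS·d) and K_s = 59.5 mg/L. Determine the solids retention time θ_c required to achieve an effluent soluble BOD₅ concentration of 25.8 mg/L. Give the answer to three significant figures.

At the target effluent, Y k S/(K_s+S) = 0.426×6.32×25.8/85.30 = 0.8143 d⁻¹.
1/θ_c = 0.8143 − 0.113 = 0.7013 d⁻¹, so θ_c = 1.426 d.

θ_c ≈ 1.43 d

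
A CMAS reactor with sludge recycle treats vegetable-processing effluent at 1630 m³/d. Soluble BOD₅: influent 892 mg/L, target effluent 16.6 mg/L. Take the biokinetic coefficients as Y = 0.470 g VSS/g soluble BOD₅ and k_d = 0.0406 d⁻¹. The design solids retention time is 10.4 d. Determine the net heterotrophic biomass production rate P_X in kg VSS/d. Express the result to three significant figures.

Correct the yield for decay: Y_obs = Y/(1 + k_d θ_c) = 0.470 / (1 + 0.0406 × 10.4) = 0.470 / 1.422 = 0.3305.
Mass of soluble BOD₅ removed per day: Q(S₀ − S) = 1630 × 875.4 g/m³ = 1427 kg/d.
Net biomass production P_X = Y_obs × Q·(S₀ − S) = 0.3305 × 1427 = 471.5 kg VSS/d.

P_X ≈ 472 kg VSS/d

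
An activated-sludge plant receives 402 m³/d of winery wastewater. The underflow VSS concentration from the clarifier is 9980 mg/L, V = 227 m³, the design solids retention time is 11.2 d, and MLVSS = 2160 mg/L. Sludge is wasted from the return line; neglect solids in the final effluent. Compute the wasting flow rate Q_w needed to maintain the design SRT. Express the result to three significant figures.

Q_w ≈ 4.39 m³/d

θ_c = V·X/(Q_w·X_r) when wasting from the recycle, so Q_w = V·X/(θ_c·X_r) = 227.0 × 2160 / (11.2 × 9980) = 4.387 m³/d.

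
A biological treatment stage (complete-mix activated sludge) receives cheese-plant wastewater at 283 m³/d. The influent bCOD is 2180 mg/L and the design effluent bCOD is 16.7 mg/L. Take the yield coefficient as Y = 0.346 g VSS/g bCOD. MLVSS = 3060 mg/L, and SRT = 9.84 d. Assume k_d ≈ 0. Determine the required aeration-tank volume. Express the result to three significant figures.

V·X = Y·Q·ΔS·θ_c gives V = 0.346 × 283 × (2180 − 16.7) × 9.84 / 3060 = 681.2 m³.

V ≈ 681 m³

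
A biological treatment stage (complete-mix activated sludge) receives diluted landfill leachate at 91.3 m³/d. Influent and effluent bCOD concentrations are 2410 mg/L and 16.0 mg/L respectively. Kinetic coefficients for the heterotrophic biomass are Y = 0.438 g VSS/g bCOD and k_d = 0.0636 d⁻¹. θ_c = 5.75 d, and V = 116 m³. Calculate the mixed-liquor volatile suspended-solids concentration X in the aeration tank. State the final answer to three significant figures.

X ≈ 3470 mg/L

Solving the biomass balance for X: X = Y Q (S₀−S) θ_c / [V (1+k_d θ_c)] = 0.438 × 91.3 × (2410 − 16.0) × 5.75 / [116 × (1 + 0.0636 × 5.75)] = 3475 mg/L.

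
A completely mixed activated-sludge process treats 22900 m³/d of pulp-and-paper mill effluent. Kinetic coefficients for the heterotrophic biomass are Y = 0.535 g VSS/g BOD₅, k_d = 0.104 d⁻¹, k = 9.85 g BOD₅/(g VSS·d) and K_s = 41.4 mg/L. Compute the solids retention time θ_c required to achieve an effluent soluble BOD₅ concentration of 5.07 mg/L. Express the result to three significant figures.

θ_c ≈ 2.12 d

At the target effluent, Y k S/(K_s+S) = 0.535×9.85×5.07/46.47 = 0.5749 d⁻¹.
1/θ_c = 0.5749 − 0.104 = 0.4709 d⁻¹, so θ_c = 2.123 d.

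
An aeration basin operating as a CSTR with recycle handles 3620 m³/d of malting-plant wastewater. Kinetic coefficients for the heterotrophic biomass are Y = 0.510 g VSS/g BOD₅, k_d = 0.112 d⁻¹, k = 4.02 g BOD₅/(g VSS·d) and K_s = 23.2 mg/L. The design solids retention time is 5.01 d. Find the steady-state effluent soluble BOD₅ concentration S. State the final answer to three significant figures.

S ≈ 4.16 mg/L

For a completely mixed reactor with recycle the Lawrence–McCarty relation gives S = K_s·(1 + k_d·θ_c) / [θ_c·(Y·k − k_d) − 1] = 23.2 × (1 + 0.112 × 5.01) / [5.01 × (0.510 × 4.02 − 0.112) − 1] = 36.22 / 8.710 = 4.158 mg/L.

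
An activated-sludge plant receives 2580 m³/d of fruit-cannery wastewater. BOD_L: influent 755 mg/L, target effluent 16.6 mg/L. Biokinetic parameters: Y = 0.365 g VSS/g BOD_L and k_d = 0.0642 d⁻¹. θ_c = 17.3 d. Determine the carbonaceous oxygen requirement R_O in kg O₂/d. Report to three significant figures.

R_O ≈ 1440 kg O₂/d

Y_obs = Y / (1 + k_d θ_c) = 0.365 / (1 + 0.0642 × 17.3) = 0.365 / 2.111 = 0.1729.
Q·(S₀ − S) = 2580 × (755 − 16.6) × 10⁻³ = 1905 kg/d removed.
P_X = Y_obs·Q·(S₀ − S) = 0.1729 × 1905 = 329.4 kg VSS/d.
R_O = Q·ΔS − 1.42 P_X = 1905 − 467.8 = 1437 kg O₂/d.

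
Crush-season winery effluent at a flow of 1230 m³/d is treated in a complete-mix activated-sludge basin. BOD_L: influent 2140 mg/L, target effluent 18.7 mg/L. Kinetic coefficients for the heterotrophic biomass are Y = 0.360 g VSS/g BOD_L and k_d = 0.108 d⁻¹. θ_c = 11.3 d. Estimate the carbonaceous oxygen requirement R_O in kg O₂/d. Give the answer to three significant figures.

R_O ≈ 2010 kg O₂/d

Correct the yield for decay: Y_obs = Y/(1 + k_d θ_c) = 0.360 / (1 + 0.108 × 11.3) = 0.360 / 2.220 = 0.1621.
Q·(S₀ − S) = 1230 × (2140 − 18.7) × 10⁻³ = 2609 kg/d removed.
P_X = Y_obs·Q·(S₀ − S) = 0.1621 × 2609 = 423.0 kg VSS/d.
Carbonaceous O₂ demand = substrate oxidised − cell-mass equivalent = 2609 − 1.42 × 423.0 = 2008 kg O₂/d.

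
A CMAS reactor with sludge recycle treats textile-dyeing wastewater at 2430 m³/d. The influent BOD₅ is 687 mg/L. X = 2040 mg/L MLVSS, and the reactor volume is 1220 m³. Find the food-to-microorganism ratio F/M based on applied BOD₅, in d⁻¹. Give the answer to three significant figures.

F/M ≈ 0.671 d⁻¹

F/M = applied load / biomass = Q·S₀/(V·X) = 2430 × 687 / (1220 × 2040) = 0.6708 d⁻¹.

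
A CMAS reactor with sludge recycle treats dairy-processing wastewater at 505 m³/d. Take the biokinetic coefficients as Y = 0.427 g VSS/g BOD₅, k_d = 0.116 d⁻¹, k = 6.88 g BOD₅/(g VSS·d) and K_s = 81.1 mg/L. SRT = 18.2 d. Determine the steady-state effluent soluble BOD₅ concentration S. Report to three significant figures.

Effluent substrate depends only on kinetics and SRT: S = K_s(1 + k_d θ_c) / [θ_c(Yk − k_d) − 1] = 81.1 × (1 + 0.116 × 18.2) / [18.2 × (0.427 × 6.88 − 0.116) − 1] = 252.3 / 50.36 = 5.011 mg/L.

S ≈ 5.01 mg/L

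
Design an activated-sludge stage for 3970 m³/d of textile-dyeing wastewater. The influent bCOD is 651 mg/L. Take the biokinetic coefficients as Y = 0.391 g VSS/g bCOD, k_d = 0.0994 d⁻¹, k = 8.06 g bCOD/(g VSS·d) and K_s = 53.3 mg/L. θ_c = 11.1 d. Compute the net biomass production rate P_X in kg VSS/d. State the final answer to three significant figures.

Effluent substrate depends only on kinetics and SRT: S = K_s(1 + k_d θ_c) / [θ_c(Yk − k_d) − 1] = 53.3 × (1 + 0.0994 × 11.1) / [11.1 × (0.391 × 8.06 − 0.0994) − 1] = 112.1 / 32.88 = 3.410 mg/L.
The observed yield is Y_obs = Y/(1 + k_d·θ_c) = 0.391 / (1 + 0.0994 × 11.1) = 0.391 / 2.103 = 0.1859 g VSS per g bCOD removed.
ΔS = 651 − 3.41 = 647.6 mg/L, so the substrate removal rate is 3970 × 647.6/1000 = 2571 kg bCOD/d.
So the net sludge growth is P_X = 0.1859 × 2571 = 477.9 kg VSS/d.

P_X ≈ 478 kg VSS/d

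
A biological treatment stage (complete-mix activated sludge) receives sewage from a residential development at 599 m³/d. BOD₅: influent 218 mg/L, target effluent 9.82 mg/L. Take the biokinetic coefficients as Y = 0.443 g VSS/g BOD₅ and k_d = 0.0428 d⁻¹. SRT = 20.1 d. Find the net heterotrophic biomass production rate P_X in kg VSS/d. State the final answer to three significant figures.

P_X ≈ 29.7 kg VSS/d

Observed yield with endogenous decay: Y_obs = Y / (1 + k_d·θ_c) = 0.443 / (1 + 0.0428 × 20.1) = 0.443 / 1.860 = 0.2381 g VSS/g BOD₅.
Mass of BOD₅ removed per day: Q(S₀ − S) = 599 × 208.2 g/m³ = 124.7 kg/d.
P_X = Y_obs · Q(S₀ − S) = 0.2381 × 124.7 = 29.70 kg VSS/d.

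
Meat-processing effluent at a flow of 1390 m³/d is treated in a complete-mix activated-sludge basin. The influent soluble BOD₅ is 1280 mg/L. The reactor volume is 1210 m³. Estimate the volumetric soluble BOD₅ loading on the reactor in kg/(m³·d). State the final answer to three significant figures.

L_v = Q S₀ / V = 1390 × 1280 × 10⁻³ / 1210 = 1.470 kg/(m³·d).

L_v ≈ 1.47 kg soluble BOD₅/(m³·d)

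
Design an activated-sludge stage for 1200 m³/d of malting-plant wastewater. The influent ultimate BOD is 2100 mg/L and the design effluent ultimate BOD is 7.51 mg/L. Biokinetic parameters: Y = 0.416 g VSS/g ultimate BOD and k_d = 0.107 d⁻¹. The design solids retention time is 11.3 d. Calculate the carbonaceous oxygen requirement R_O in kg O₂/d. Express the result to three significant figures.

Observed yield with endogenous decay: Y_obs = Y / (1 + k_d·θ_c) = 0.416 / (1 + 0.107 × 11.3) = 0.416 / 2.209 = 0.1883 g VSS/g ultimate BOD.
Q·(S₀ − S) = 1200 × (2100 − 7.51) × 10⁻³ = 2511 kg/d removed.
P_X = Y_obs·Q·(S₀ − S) = 0.1883 × 2511 = 472.8 kg VSS/d.
Carbonaceous O₂ demand = substrate oxidised − cell-mass equivalent = 2511 − 1.42 × 472.8 = 1840 kg O₂/d.

R_O ≈ 1840 kg O₂/d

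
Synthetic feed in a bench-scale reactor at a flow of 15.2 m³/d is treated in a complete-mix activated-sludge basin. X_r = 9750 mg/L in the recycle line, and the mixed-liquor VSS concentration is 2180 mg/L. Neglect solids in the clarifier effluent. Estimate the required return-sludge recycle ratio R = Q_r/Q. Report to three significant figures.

Mass balance around the secondary clarifier (neglecting effluent solids): R = X / (X_r − X) = 2180 / (9750 − 2180) = 0.2880.

R ≈ 0.288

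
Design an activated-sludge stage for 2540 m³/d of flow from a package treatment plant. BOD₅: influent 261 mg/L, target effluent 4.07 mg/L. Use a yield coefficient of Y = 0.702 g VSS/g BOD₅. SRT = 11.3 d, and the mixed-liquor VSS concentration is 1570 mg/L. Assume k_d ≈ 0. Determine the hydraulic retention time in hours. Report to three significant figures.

V·X = Y·Q·ΔS·θ_c gives V = 0.702 × 2540 × (261 − 4.07) × 11.3 / 1570 = 3297 m³.
Hydraulic retention time τ = V/Q = 3297 / 2540 = 1.298 d = 31.16 h.

τ ≈ 31.2 h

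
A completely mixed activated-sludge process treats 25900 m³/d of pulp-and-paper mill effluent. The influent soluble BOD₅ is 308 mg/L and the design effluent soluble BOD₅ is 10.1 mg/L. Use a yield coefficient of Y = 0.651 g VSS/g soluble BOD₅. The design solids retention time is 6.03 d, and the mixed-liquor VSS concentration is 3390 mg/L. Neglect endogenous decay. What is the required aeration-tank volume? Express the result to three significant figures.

V ≈ 8930 m³

V·X = Y·Q·ΔS·θ_c gives V = 0.651 × 25900 × (308 − 10.1) × 6.03 / 3390 = 8934 m³.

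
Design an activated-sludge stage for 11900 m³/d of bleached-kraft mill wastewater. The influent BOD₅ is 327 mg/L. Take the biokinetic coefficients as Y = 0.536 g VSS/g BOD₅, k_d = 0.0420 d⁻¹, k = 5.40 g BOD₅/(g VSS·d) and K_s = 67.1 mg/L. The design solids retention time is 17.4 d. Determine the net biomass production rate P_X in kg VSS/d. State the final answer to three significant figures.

Effluent substrate depends only on kinetics and SRT: S = K_s(1 + k_d θ_c) / [θ_c(Yk − k_d) − 1] = 67.1 × (1 + 0.0420 × 17.4) / [17.4 × (0.536 × 5.40 − 0.0420) − 1] = 116.1 / 48.63 = 2.388 mg/L.
The observed yield is Y_obs = Y/(1 + k_d·θ_c) = 0.536 / (1 + 0.0420 × 17.4) = 0.536 / 1.731 = 0.3097 g VSS per g BOD₅ removed.
Substrate removed = Q·(S₀ − S) = 11900 m³/d × (327 − 2.39) g/m³ = 3.86×10^6 g/d = 3863 kg/d.
So the net sludge growth is P_X = 0.3097 × 3863 = 1196 kg VSS/d.

P_X ≈ 1200 kg VSS/d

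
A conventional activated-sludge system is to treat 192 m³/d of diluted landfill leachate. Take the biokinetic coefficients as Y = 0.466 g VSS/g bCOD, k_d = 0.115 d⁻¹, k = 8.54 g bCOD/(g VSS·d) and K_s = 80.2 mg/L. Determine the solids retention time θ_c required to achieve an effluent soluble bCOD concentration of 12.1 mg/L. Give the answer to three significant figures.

Specific growth rate at S = 12.1 mg/L: μ = YkS/(K_s+S) = 0.466·8.54·12.1/(80.2+12.1) = 0.5217 d⁻¹.
Then 1/θ_c = μ − k_d = 0.5217 − 0.115 = 0.4067 d⁻¹, giving θ_c = 2.459 d.

θ_c ≈ 2.46 d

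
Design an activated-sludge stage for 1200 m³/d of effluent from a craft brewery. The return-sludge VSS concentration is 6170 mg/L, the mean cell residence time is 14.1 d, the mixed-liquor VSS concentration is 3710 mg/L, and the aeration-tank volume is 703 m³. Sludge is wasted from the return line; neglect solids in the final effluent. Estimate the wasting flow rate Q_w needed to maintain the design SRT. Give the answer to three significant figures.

Q_w ≈ 30.0 m³/d

Wasting from the return line (neglecting effluent solids): Q_w = V·X / (θ_c·X_r) = 703.0 × 3710 / (14.1 × 6170) = 29.98 m³/d.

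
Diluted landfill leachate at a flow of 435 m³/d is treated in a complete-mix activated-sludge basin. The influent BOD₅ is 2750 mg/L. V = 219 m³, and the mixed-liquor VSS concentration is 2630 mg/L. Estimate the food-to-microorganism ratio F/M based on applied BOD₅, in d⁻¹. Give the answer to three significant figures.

F/M ≈ 2.08 d⁻¹

F/M = Q·S₀ / (V·X) = 435 × 2750 / (219.0 × 2630) = 2.077 g BOD₅·(g VSS·d)⁻¹.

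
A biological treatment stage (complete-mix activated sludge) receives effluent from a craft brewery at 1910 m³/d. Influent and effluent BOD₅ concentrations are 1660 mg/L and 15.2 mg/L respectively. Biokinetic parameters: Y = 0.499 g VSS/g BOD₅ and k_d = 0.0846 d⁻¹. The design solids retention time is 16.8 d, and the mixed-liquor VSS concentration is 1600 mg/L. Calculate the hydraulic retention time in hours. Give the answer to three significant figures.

Steady-state biomass mass balance: V·X·(1 + k_d·θ_c) = Y·Q·(S₀ − S)·θ_c, so V = 0.499 × 1910 × (1660 − 15.2) × 16.8 / [1600 × (1 + 0.0846 × 16.8)] = 2.63×10^7 / 3874 = 6798 m³.
HRT = V/Q = 6798 m³ / 1910 m³·d⁻¹ = 3.559 d × 24 = 85.42 h.

τ ≈ 85.4 h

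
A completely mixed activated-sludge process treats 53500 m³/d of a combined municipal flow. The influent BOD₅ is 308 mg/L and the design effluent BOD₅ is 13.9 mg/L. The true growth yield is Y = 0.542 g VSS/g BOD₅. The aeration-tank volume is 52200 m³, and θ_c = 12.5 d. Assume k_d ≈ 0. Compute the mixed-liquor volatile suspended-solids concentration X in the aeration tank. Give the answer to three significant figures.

X ≈ 2040 mg/L

Without decay, X = Y Q (S₀−S) θ_c / V = 0.542 × 53500 × (308 − 13.9) × 12.5 / 52200 = 2042 mg/L.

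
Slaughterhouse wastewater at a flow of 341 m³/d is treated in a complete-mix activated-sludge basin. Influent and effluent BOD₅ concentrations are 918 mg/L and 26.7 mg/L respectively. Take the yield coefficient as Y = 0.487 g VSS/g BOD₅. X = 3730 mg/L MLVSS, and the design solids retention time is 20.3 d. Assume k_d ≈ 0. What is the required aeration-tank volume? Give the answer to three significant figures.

V ≈ 806 m³

Biomass mass balance (decay neglected): V·X = Y·Q·(S₀ − S)·θ_c, so V = 0.487 × 341 × (918 − 26.7) × 20.3 / 3730 = 805.6 m³.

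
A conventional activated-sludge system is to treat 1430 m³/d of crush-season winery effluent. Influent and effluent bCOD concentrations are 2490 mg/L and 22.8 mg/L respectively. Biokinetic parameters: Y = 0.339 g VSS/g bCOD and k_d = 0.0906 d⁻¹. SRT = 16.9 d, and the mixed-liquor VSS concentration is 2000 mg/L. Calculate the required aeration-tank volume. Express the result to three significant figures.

Rearranging the biomass balance for a CMAS with decay, V = Y·Q·ΔS·θ_c / [X·(1+k_d θ_c)] = 0.339 × 1430 × (2490 − 22.8) × 16.9 / [2000 × (1 + 0.0906 × 16.9)] = 2.02×10^7 / 5062 = 3993 m³.

V ≈ 3990 m³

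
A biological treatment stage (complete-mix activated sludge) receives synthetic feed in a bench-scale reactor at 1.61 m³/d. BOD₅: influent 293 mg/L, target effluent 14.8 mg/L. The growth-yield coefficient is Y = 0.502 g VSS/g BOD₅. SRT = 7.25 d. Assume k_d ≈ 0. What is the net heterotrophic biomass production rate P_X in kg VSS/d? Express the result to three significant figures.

With endogenous decay neglected, the observed yield equals the true yield: Y_obs = Y = 0.502 g VSS/g BOD₅.
ΔS = 293 − 14.8 = 278.2 mg/L, so the substrate removal rate is 1.61 × 278.2/1000 = 0.4479 kg BOD₅/d.
Net biomass production P_X = Y_obs × Q·(S₀ − S) = 0.5020 × 0.4479 = 0.2248 kg VSS/d.

P_X ≈ 0.225 kg VSS/d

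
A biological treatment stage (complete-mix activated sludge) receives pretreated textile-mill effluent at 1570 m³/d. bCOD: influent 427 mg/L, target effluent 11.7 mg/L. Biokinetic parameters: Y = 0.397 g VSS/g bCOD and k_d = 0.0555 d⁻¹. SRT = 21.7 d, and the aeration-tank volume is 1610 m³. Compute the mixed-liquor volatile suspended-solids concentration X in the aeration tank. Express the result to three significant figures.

X ≈ 1580 mg/L

From V·X·(1 + k_d·θ_c) = Y·Q·(S₀ − S)·θ_c: X = 0.397 × 1570 × (427 − 11.7) × 21.7 / [1610 × (1 + 0.0555 × 21.7)] = 1583 mg/L.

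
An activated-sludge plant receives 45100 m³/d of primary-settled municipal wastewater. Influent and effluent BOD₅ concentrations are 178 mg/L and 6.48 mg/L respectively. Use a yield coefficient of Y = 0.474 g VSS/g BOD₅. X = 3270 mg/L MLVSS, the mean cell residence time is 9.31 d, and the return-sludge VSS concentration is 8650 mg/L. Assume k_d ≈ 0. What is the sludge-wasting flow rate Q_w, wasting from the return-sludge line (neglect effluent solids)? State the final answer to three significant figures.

Q_w ≈ 424 m³/d

With k_d = 0 the design equation reduces to V = Y Q (S₀−S) θ_c / X = 0.474 × 45100 × (178 − 6.48) × 9.31 / 3270 = 10439 m³.
Wasting from the return line (neglecting effluent solids): Q_w = V·X / (θ_c·X_r) = 10439 × 3270 / (9.31 × 8650) = 423.9 m³/d.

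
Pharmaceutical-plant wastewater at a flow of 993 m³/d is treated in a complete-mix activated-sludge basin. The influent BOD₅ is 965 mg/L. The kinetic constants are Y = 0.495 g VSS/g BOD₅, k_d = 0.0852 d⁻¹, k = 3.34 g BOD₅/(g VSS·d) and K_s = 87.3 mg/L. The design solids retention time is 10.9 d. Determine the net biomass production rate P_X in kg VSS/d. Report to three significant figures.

Effluent substrate depends only on kinetics and SRT: S = K_s(1 + k_d θ_c) / [θ_c(Yk − k_d) − 1] = 87.3 × (1 + 0.0852 × 10.9) / [10.9 × (0.495 × 3.34 − 0.0852) − 1] = 168.4 / 16.09 = 10.46 mg/L.
Correct the yield for decay: Y_obs = Y/(1 + k_d θ_c) = 0.495 / (1 + 0.0852 × 10.9) = 0.495 / 1.929 = 0.2567.
Substrate removed = Q·(S₀ − S) = 993 m³/d × (965 − 10.5) g/m³ = 9.48×10^5 g/d = 947.8 kg/d.
P_X = Y_obs · Q(S₀ − S) = 0.2567 × 947.8 = 243.3 kg VSS/d.

P_X ≈ 243 kg VSS/d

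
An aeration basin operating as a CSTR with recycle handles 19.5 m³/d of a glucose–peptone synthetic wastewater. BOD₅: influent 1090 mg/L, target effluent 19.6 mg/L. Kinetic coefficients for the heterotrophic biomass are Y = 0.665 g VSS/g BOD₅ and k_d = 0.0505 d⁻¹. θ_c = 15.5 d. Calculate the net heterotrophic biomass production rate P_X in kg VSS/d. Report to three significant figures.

P_X ≈ 7.79 kg VSS/d

Correct the yield for decay: Y_obs = Y/(1 + k_d θ_c) = 0.665 / (1 + 0.0505 × 15.5) = 0.665 / 1.783 = 0.3730.
Q·(S₀ − S) = 19.5 × (1090 − 19.6) × 10⁻³ = 20.87 kg/d removed.
Biomass produced: P_X = Y_obs·Q·ΔS = 0.3730 × 20.87 ≈ 7.786 kg VSS/d.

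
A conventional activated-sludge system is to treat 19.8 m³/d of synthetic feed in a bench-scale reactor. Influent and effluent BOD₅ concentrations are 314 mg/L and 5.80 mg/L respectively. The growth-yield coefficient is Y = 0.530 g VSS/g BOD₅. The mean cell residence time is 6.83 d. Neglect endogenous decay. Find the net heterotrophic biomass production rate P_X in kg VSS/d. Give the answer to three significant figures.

Since k_d ≈ 0, Y_obs = Y = 0.530 g VSS/g BOD₅.
ΔS = 314 − 5.80 = 308.2 mg/L, so the substrate removal rate is 19.8 × 308.2/1000 = 6.102 kg BOD₅/d.
Net biomass production P_X = Y_obs × Q·(S₀ − S) = 0.5300 × 6.102 = 3.234 kg VSS/d.

P_X ≈ 3.23 kg VSS/d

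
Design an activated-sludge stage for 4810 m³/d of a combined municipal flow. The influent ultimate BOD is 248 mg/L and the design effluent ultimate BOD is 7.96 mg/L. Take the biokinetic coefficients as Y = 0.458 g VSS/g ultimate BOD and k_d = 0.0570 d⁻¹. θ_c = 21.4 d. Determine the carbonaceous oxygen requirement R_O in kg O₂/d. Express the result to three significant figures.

Y_obs = Y / (1 + k_d θ_c) = 0.458 / (1 + 0.0570 × 21.4) = 0.458 / 2.220 = 0.2063.
Mass of ultimate BOD removed per day: Q(S₀ − S) = 4810 × 240.0 g/m³ = 1155 kg/d.
Biomass synthesised: P_X = Y_obs × 1155 = 238.2 kg VSS/d.
Carbonaceous O₂ demand = substrate oxidised − cell-mass equivalent = 1155 − 1.42 × 238.2 = 816.3 kg O₂/d.

R_O ≈ 816 kg O₂/d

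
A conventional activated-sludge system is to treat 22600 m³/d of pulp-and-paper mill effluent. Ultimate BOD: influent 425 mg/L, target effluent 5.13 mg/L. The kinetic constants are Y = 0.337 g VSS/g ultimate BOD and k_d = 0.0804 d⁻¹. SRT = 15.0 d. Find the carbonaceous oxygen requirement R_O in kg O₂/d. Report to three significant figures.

R_O ≈ 7430 kg O₂/d

The observed yield is Y_obs = Y/(1 + k_d·θ_c) = 0.337 / (1 + 0.0804 × 15.0) = 0.337 / 2.206 = 0.1528 g VSS per g ultimate BOD removed.
Q·(S₀ − S) = 22600 × (425 − 5.13) × 10⁻³ = 9489 kg/d removed.
Net sludge production P_X = 0.1528 × 9489 = 1450 kg VSS/d.
R_O = Q·ΔS − 1.42 P_X = 9489 − 2058 = 7431 kg O₂/d.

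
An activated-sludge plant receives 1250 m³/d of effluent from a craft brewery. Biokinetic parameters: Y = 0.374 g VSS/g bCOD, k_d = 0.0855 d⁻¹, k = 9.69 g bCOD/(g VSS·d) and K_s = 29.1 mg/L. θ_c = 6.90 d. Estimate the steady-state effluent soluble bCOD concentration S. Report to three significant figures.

Effluent substrate depends only on kinetics and SRT: S = K_s(1 + k_d θ_c) / [θ_c(Yk − k_d) − 1] = 29.1 × (1 + 0.0855 × 6.90) / [6.90 × (0.374 × 9.69 − 0.0855) − 1] = 46.27 / 23.42 = 1.976 mg/L.

S ≈ 1.98 mg/L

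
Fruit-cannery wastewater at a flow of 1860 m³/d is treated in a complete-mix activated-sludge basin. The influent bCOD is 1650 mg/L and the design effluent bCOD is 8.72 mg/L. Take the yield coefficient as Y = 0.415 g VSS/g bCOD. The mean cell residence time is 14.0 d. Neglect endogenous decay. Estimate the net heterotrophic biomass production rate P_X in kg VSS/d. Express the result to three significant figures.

No decay correction is needed, so Y_obs = Y = 0.415.
Substrate removed = Q·(S₀ − S) = 1860 m³/d × (1650 − 8.72) g/m³ = 3.05×10^6 g/d = 3053 kg/d.
So the net sludge growth is P_X = 0.4150 × 3053 = 1267 kg VSS/d.

P_X ≈ 1270 kg VSS/d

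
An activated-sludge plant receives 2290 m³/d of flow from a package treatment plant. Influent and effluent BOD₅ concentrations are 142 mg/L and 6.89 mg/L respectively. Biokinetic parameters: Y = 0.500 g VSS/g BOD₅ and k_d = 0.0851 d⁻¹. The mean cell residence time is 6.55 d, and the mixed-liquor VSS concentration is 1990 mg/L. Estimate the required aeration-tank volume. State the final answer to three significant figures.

Rearranging the biomass balance for a CMAS with decay, V = Y·Q·ΔS·θ_c / [X·(1+k_d θ_c)] = 0.500 × 2290 × (142 − 6.89) × 6.55 / [1990 × (1 + 0.0851 × 6.55)] = 1.01×10^6 / 3099 = 326.9 m³.

V ≈ 327 m³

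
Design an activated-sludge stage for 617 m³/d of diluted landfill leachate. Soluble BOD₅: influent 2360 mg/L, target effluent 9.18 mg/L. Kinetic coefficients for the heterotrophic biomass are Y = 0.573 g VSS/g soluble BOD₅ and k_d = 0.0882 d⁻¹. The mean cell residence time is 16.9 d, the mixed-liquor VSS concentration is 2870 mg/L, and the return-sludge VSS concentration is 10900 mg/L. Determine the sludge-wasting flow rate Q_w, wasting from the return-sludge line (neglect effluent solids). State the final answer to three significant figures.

Steady-state biomass mass balance: V·X·(1 + k_d·θ_c) = Y·Q·(S₀ − S)·θ_c, so V = 0.573 × 617 × (2360 − 9.18) × 16.9 / [2870 × (1 + 0.0882 × 16.9)] = 1.4×10^7 / 7148 = 1965 m³.
Q_w = (V·X)/(θ_c X_r) = 1965 × 2870 / (16.9 × 10900) = 30.61 m³/d.

Q_w ≈ 30.6 m³/d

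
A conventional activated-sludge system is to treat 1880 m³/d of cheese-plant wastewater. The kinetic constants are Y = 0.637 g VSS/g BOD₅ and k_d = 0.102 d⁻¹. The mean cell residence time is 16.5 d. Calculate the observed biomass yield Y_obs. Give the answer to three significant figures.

Observed yield with endogenous decay: Y_obs = Y / (1 + k_d·θ_c) = 0.637 / (1 + 0.102 × 16.5) = 0.637 / 2.683 = 0.2374 g VSS/g BOD₅.

Y_obs ≈ 0.237 g VSS/g BOD₅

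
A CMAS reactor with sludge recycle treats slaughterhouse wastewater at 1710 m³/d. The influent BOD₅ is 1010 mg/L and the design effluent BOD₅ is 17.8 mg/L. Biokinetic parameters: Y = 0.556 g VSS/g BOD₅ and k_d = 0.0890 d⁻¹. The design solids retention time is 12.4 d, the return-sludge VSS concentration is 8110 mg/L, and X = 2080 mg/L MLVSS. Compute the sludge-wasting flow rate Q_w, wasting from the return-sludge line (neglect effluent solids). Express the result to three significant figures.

From the SRT design equation V = Y Q (S₀−S) θ_c / [X (1 + k_d θ_c)] = 0.556 × 1710 × (1010 − 17.8) × 12.4 / [2080 × (1 + 0.0890 × 12.4)] = 1.17×10^7 / 4375 = 2673 m³.
Q_w = (V·X)/(θ_c X_r) = 2673 × 2080 / (12.4 × 8110) = 55.30 m³/d.

Q_w ≈ 55.3 m³/d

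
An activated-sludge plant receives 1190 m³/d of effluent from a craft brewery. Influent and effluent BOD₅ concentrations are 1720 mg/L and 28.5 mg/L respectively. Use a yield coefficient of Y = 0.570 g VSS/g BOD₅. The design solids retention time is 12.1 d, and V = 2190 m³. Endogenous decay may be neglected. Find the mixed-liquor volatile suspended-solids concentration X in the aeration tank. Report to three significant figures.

Without decay, X = Y Q (S₀−S) θ_c / V = 0.570 × 1190 × (1720 − 28.5) × 12.1 / 2190 = 6339 mg/L.

X ≈ 6340 mg/L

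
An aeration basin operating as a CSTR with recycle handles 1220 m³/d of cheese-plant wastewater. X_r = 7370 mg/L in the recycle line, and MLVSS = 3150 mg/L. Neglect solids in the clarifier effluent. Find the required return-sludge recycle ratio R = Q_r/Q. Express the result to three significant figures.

R ≈ 0.746

Mass balance around the secondary clarifier (neglecting effluent solids): R = X / (X_r − X) = 3150 / (7370 − 3150) = 0.7464.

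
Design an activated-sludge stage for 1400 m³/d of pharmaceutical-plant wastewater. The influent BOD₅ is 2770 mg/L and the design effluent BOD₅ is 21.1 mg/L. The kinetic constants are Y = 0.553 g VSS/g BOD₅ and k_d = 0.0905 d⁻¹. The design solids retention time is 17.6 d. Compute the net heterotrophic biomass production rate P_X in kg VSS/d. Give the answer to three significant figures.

Observed yield with endogenous decay: Y_obs = Y / (1 + k_d·θ_c) = 0.553 / (1 + 0.0905 × 17.6) = 0.553 / 2.593 = 0.2133 g VSS/g BOD₅.
Substrate removed = Q·(S₀ − S) = 1400 m³/d × (2770 − 21.1) g/m³ = 3.85×10^6 g/d = 3848 kg/d.
P_X = Y_obs · Q(S₀ − S) = 0.2133 × 3848 = 820.8 kg VSS/d.

P_X ≈ 821 kg VSS/d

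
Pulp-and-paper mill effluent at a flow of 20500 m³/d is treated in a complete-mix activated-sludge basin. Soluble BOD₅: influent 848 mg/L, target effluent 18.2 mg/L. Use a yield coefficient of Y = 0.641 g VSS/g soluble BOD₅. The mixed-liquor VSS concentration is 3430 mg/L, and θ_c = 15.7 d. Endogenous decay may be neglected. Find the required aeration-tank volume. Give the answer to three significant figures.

V ≈ 49900 m³

With k_d = 0 the design equation reduces to V = Y Q (S₀−S) θ_c / X = 0.641 × 20500 × (848 − 18.2) × 15.7 / 3430 = 49910 m³.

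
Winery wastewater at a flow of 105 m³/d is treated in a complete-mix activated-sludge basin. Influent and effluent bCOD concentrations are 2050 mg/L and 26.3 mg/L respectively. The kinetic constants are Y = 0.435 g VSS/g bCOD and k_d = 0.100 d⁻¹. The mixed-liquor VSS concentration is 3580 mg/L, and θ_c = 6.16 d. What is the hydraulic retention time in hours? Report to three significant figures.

From the SRT design equation V = Y Q (S₀−S) θ_c / [X (1 + k_d θ_c)] = 0.435 × 105 × (2050 − 26.3) × 6.16 / [3580 × (1 + 0.100 × 6.16)] = 5.69×10^5 / 5785 = 98.42 m³.
τ = V/Q = 98.42/105 = 0.9373 d, or 22.50 h.

τ ≈ 22.5 h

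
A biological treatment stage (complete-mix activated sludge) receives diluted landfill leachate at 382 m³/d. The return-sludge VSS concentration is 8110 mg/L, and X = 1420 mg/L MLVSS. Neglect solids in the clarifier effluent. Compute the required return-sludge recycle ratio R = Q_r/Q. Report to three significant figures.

Mass balance around the secondary clarifier (neglecting effluent solids): R = X / (X_r − X) = 1420 / (8110 − 1420) = 0.2123.

R ≈ 0.212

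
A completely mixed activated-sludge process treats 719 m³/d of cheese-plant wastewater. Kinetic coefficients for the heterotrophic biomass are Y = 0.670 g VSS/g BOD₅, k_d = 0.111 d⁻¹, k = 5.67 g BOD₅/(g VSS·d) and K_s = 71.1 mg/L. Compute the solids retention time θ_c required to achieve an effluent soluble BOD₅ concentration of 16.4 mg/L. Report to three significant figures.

At the target effluent, Y k S/(K_s+S) = 0.670×5.67×16.4/87.50 = 0.7120 d⁻¹.
θ_c = 1/(μ − k_d) = 1/(0.7120 − 0.111) = 1/0.6010 = 1.664 d.

θ_c ≈ 1.66 d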